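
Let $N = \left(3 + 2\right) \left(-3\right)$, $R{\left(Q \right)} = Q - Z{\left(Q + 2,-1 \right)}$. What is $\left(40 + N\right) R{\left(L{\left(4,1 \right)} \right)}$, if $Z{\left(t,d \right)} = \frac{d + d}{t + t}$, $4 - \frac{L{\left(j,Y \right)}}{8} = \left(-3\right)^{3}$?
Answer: $\frac{62001}{10} \approx 6200.1$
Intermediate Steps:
$L{\left(j,Y \right)} = 248$ ($L{\left(j,Y \right)} = 32 - 8 \left(-3\right)^{3} = 32 - -216 = 32 + 216 = 248$)
$Z{\left(t,d \right)} = \frac{d}{t}$ ($Z{\left(t,d \right)} = \frac{2 d}{2 t} = 2 d \frac{1}{2 t} = \frac{d}{t}$)
$R{\left(Q \right)} = Q + \frac{1}{2 + Q}$ ($R{\left(Q \right)} = Q - - \frac{1}{Q + 2} = Q - - \frac{1}{2 + Q} = Q + \frac{1}{2 + Q}$)
$N = -15$ ($N = 5 \left(-3\right) = -15$)
$\left(40 + N\right) R{\left(L{\left(4,1 \right)} \right)} = \left(40 - 15\right) \frac{1 + 248 \left(2 + 248\right)}{2 + 248} = 25 \frac{1 + 248 \cdot 250}{250} = 25 \frac{1 + 62000}{250} = 25 \cdot \frac{1}{250} \cdot 62001 = 25 \cdot \frac{62001}{250} = \frac{62001}{10}$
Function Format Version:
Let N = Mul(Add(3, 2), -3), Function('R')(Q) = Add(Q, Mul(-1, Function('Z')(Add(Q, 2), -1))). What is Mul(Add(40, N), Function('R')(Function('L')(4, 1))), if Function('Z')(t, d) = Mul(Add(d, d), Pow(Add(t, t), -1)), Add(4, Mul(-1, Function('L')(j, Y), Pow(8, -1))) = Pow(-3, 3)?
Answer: Rational(62001, 10) ≈ 6200.1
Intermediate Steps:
Function('L')(j, Y) = 248 (Function('L')(j, Y) = Add(32, Mul(-8, Pow(-3, 3))) = Add(32, Mul(-8, -27)) = Add(32, 216) = 248)
Function('Z')(t, d) = Mul(d, Pow(t, -1)) (Function('Z')(t, d) = Mul(Mul(2, d), Pow(Mul(2, t), -1)) = Mul(Mul(2, d), Mul(Rational(1, 2), Pow(t, -1))) = Mul(d, Pow(t, -1)))
Function('R')(Q) = Add(Q, Pow(Add(2, Q), -1)) (Function('R')(Q) = Add(Q, Mul(-1, Mul(-1, Pow(Add(Q, 2), -1)))) = Add(Q, Mul(-1, Mul(-1, Pow(Add(2, Q), -1)))) = Add(Q, Pow(Add(2, Q), -1)))
N = -15 (N = Mul(5, -3) = -15)
Mul(Add(40, N), Function('R')(Function('L')(4, 1))) = Mul(Add(40, -15), Mul(Pow(Add(2, 248), -1), Add(1, Mul(248, Add(2, 248))))) = Mul(25, Mul(Pow(250, -1), Add(1, Mul(248, 250)))) = Mul(25, Mul(Rational(1, 250), Add(1, 62000))) = Mul(25, Mul(Rational(1, 250), 62001)) = Mul(25, Rational(62001, 250)) = Rational(62001, 10)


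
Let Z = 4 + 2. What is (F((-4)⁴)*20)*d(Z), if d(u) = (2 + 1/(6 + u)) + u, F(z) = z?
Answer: 124160/3 ≈ 41387.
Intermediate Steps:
Z = 6
d(u) = 2 + u + 1/(6 + u)
(F((-4)⁴)*20)*d(Z) = ((-4)⁴*20)*((13 + 6² + 8*6)/(6 + 6)) = (256*20)*((13 + 36 + 48)/12) = 5120*((1/12)*97) = 5120*(97/12) = 124160/3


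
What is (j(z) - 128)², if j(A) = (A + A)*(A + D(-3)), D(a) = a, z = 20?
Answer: 304704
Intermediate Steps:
j(A) = 2*A*(-3 + A) (j(A) = (A + A)*(A - 3) = (2*A)*(-3 + A) = 2*A*(-3 + A))
(j(z) - 128)² = (2*20*(-3 + 20) - 128)² = (2*20*17 - 128)² = (680 - 128)² = 552² = 304704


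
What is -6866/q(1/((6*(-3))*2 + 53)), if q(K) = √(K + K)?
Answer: -3433*√34 ≈ -20018.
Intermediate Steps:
q(K) = √2*√K (q(K) = √(2*K) = √2*√K)
-6866/q(1/((6*(-3))*2 + 53)) = -6866*√2*√((6*(-3))*2 + 53)/2 = -6866*√2*√(-18*2 + 53)/2 = -6866*√2*√(-36 + 53)/2 = -6866*√34/2 = -3433*√34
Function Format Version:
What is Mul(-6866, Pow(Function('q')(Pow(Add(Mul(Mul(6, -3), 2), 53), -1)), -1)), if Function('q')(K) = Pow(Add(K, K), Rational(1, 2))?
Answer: Mul(-3433, Pow(34, Rational(1, 2))) ≈ -20018.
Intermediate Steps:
Function('q')(K) = Mul(Pow(2, Rational(1, 2)), Pow(K, Rational(1, 2))) (Function('q')(K) = Pow(Mul(2, K), Rational(1, 2)) = Mul(Pow(2, Rational(1, 2)), Pow(K, Rational(1, 2))))
Mul(-6866, Pow(Function('q')(Pow(Add(Mul(Mul(6, -3), 2), 53), -1)), -1)) = Mul(-6866, Pow(Mul(Pow(2, Rational(1, 2)), Pow(Pow(Add(Mul(Mul(6, -3), 2), 53), -1), Rational(1, 2))), -1)) = Mul(-6866, Pow(Mul(Pow(2, Rational(1, 2)), Pow(Pow(Add(Mul(-18, 2), 53), -1), Rational(1, 2))), -1)) = Mul(-6866, Pow(Mul(Pow(2, Rational(1, 2)), Pow(Pow(Add(-36, 53), -1), Rational(1, 2))), -1)) = Mul(-6866, Pow(Mul(Pow(2, Rational(1, 2)), Pow(Pow(17, -1), Rational(1, 2))), -1)) = Mul(-6866, Pow(Mul(Pow(2, Rational(1, 2)), Pow(Rational(1, 17), Rational(1, 2))), -1)) = Mul(-6866, Pow(Mul(Pow(2, Rational(1, 2)), Mul(Rational(1, 17), Pow(17, Rational(1, 2)))), -1)) = Mul(-6866, Pow(Mul(Rational(1, 17), Pow(34, Rational(1, 2))), -1)) = Mul(-6866, Mul(Rational(1, 2), Pow(34, Rational(1, 2)))) = Mul(-3433, Pow(34, Rational(1, 2)))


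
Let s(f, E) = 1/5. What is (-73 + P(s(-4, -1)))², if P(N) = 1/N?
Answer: 4624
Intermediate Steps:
s(f, E) = ⅕
(-73 + P(s(-4, -1)))² = (-73 + 1/(⅕))² = (-73 + 5)² = (-68)² = 4624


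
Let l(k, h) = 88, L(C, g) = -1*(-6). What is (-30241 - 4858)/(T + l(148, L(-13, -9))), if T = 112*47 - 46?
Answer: -35099/5306 ≈ -6.6150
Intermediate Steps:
L(C, g) = 6
T = 5218 (T = 5264 - 46 = 5218)
(-30241 - 4858)/(T + l(148, L(-13, -9))) = (-30241 - 4858)/(5218 + 88) = -35099/5306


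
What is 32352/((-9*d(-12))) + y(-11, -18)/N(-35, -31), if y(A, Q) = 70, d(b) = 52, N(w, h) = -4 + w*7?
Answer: -224678/3237 ≈ -69.409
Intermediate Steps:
N(w, h) = -4 + 7*w
32352/((-9*d(-12))) + y(-11, -18)/N(-35, -31) = 32352/((-9*52)) + 70/(-4 + 7*(-35)) = 32352/(-468) + 70/(-4 - 245) = 32352*(-1/468) + 70/(-249) = -2696/39 + 70*(-1/249) = -2696/39 - 70/249 = -224678/3237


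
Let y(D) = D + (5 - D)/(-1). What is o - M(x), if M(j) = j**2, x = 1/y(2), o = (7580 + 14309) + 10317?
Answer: 32205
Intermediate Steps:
o = 32206 (o = 21889 + 10317 = 32206)
y(D) = -5 + 2*D (y(D) = D + (5 - D)*(-1) = D + (-5 + D) = -5 + 2*D)
x = -1 (x = 1/(-5 + 2*2) = 1/(-5 + 4) = 1/(-1) = -1)
o - M(x) = 32206 - 1*(-1)**2 = 32206 - 1*1 = 32206 - 1 = 32205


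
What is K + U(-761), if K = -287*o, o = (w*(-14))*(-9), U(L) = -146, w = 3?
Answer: -108632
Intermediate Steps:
o = 378 (o = (3*(-14))*(-9) = -42*(-9) = 378)
K = -108486 (K = -287*378 = -108486)
K + U(-761) = -108486 - 146 = -108632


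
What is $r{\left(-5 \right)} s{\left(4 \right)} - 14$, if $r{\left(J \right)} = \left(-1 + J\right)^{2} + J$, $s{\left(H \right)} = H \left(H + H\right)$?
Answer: $978$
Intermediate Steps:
$s{\left(H \right)} = 2 H^{2}$ ($s{\left(H \right)} = H 2 H = 2 H^{2}$)
$r{\left(J \right)} = J + \left(-1 + J\right)^{2}$
$r{\left(-5 \right)} s{\left(4 \right)} - 14 = \left(-5 + \left(-1 - 5\right)^{2}\right) 2 \cdot 4^{2} - 14 = \left(-5 + \left(-6\right)^{2}\right) 2 \cdot 16 - 14 = \left(-5 + 36\right) 32 - 14 = 31 \cdot 32 - 14 = 992 - 14 = 978$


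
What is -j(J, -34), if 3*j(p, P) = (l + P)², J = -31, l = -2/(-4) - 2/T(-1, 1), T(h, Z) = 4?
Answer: -1156/3 ≈ -385.33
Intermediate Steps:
l = 0 (l = -2/(-4) - 2/4 = -2*(-¼) - 2*¼ = ½ - ½ = 0)
j(p, P) = P²/3 (j(p, P) = (0 + P)²/3 = P²/3)
-j(J, -34) = -(-34)²/3 = -1156/3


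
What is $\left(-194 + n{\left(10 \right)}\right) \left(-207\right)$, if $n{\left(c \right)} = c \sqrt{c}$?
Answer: $40158 - 2070 \sqrt{10} \approx 33612.0$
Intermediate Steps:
$n{\left(c \right)} = c^{\frac{3}{2}}$
$\left(-194 + n{\left(10 \right)}\right) \left(-207\right) = \left(-194 + 10^{\frac{3}{2}}\right) \left(-207\right) = \left(-194 + 10 \sqrt{10}\right) \left(-207\right) = 40158 - 2070 \sqrt{10}$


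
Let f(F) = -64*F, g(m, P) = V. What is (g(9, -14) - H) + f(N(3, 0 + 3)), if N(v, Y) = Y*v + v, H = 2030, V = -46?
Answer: -2844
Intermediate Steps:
g(m, P) = -46
N(v, Y) = v + Y*v
(g(9, -14) - H) + f(N(3, 0 + 3)) = (-46 - 1*2030) - 192*(1 + (0 + 3)) = (-46 - 2030) - 192*(1 + 3) = -2076 - 192*4 = -2076 - 64*12 = -2076 - 768 = -2844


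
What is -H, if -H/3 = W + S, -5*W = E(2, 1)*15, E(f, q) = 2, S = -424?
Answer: -1290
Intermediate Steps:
W = -6 (W = -2*15/5 = -⅕*30 = -6)
H = 1290 (H = -3*(-6 - 424) = -3*(-430) = 1290)
-H = -1*1290 = -1290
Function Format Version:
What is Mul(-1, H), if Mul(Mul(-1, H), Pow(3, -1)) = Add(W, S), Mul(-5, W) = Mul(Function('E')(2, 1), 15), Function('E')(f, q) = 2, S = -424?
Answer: -1290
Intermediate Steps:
W = -6 (W = Mul(Rational(-1, 5), Mul(2, 15)) = Mul(Rational(-1, 5), 30) = -6)
H = 1290 (H = Mul(-3, Add(-6, -424)) = Mul(-3, -430) = 1290)
Mul(-1, H) = Mul(-1, 1290) = -1290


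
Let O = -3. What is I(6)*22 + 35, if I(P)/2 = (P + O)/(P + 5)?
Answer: 47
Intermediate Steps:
I(P) = 2*(-3 + P)/(5 + P) (I(P) = 2*((P - 3)/(P + 5)) = 2*((-3 + P)/(5 + P)) = 2*(-3 + P)/(5 + P))
I(6)*22 + 35 = (2*(-3 + 6)/(5 + 6))*22 + 35 = (2*3/11)*22 + 35 = (2*(1/11)*3)*22 + 35 = (6/11)*22 + 35 = 12 + 35 = 47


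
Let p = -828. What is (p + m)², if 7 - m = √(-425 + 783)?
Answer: (821 + √358)² ≈ 7.0547e+5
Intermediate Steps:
m = 7 - √358 (m = 7 - √(-425 + 783) = 7 - √358 ≈ -11.921)
(p + m)² = (-828 + (7 - √358))² = (-821 - √358)²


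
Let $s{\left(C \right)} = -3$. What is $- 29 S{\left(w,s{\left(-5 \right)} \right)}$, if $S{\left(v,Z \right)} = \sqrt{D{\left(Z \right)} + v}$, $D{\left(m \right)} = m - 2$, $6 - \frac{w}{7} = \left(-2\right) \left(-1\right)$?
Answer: $- 29 \sqrt{23} \approx -139.08$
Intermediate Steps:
$w = 28$ ($w = 42 - 7 \left(\left(-2\right) \left(-1\right)\right) = 42 - 14 = 28$)
$D{\left(m \right)} = -2 + m$
$S{\left(v,Z \right)} = \sqrt{-2 + Z + v}$ ($S{\left(v,Z \right)} = \sqrt{\left(-2 + Z\right) + v} = \sqrt{-2 + Z + v}$)
$- 29 S{\left(w,s{\left(-5 \right)} \right)} = - 29 \sqrt{-2 - 3 + 28} = - 29 \sqrt{23}$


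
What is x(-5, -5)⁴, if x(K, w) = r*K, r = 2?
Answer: 10000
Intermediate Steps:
x(K, w) = 2*K
x(-5, -5)⁴ = (2*(-5))⁴ = (-10)⁴ = 10000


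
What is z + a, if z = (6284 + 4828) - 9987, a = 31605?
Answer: 32730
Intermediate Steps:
z = 1125 (z = 11112 - 9987 = 1125)
z + a = 1125 + 31605 = 32730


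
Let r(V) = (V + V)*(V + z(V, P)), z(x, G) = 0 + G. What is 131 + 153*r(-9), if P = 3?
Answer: 16655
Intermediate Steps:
z(x, G) = G
r(V) = 2*V*(3 + V) (r(V) = (V + V)*(V + 3) = (2*V)*(3 + V) = 2*V*(3 + V))
131 + 153*r(-9) = 131 + 153*(2*(-9)*(3 - 9)) = 131 + 153*(2*(-9)*(-6)) = 131 + 153*108 = 131 + 16524 = 16655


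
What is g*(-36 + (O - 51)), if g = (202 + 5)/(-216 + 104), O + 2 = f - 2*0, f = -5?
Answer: 9729/56 ≈ 173.73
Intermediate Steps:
O = -7 (O = -2 + (-5 - 2*0) = -2 + (-5 + 0) = -2 - 5 = -7)
g = -207/112 (g = 207/(-112) = 207*(-1/112) = -207/112 ≈ -1.8482)
g*(-36 + (O - 51)) = -207*(-36 + (-7 - 51))/112 = -207*(-36 - 58)/112 = -207/112*(-94) = 9729/56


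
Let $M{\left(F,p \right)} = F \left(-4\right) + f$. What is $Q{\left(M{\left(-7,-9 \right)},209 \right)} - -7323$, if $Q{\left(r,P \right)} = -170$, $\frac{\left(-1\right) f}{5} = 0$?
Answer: $7153$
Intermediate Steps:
$f = 0$ ($f = \left(-5\right) 0 = 0$)
$M{\left(F,p \right)} = - 4 F$ ($M{\left(F,p \right)} = F \left(-4\right) + 0 = - 4 F + 0 = - 4 F$)
$Q{\left(M{\left(-7,-9 \right)},209 \right)} - -7323 = -170 - -7323 = -170 + 7323 = 7153$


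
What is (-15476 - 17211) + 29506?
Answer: -3181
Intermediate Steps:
(-15476 - 17211) + 29506 = -32687 + 29506 = -3181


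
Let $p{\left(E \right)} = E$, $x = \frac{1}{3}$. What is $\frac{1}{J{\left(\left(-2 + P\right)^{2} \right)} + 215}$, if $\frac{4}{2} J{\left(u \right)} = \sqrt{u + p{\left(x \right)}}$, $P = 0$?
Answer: $\frac{2580}{554687} - \frac{2 \sqrt{39}}{554687} \approx 0.0046288$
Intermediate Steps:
$x = \frac{1}{3} \approx 0.33333$
$J{\left(u \right)} = \frac{\sqrt{\frac{1}{3} + u}}{2}$ ($J{\left(u \right)} = \frac{\sqrt{u + \frac{1}{3}}}{2} = \frac{\sqrt{\frac{1}{3} + u}}{2}$)
$\frac{1}{J{\left(\left(-2 + P\right)^{2} \right)} + 215} = \frac{1}{\frac{\sqrt{3 + 9 \left(-2 + 0\right)^{2}}}{6} + 215} = \frac{1}{\frac{\sqrt{3 + 9 \left(-2\right)^{2}}}{6} + 215} = \frac{1}{\frac{\sqrt{3 + 9 \cdot 4}}{6} + 215} = \frac{1}{\frac{\sqrt{3 + 36}}{6} + 215} = \frac{1}{\frac{\sqrt{39}}{6} + 215} = \frac{1}{215 + \frac{\sqrt{39}}{6}}$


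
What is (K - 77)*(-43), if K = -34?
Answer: 4773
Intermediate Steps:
(K - 77)*(-43) = (-34 - 77)*(-43) = -111*(-43) = 4773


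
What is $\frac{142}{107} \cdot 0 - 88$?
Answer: $-88$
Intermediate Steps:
$\frac{142}{107} \cdot 0 - 88 = 0 - 88 = -88$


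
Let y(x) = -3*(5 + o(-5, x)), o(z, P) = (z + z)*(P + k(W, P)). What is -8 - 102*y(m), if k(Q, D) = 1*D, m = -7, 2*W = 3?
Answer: 44362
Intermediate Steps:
W = 3/2 (W = (1/2)*3 = 3/2 ≈ 1.5000)
k(Q, D) = D
o(z, P) = 4*P*z (o(z, P) = (z + z)*(P + P) = (2*z)*(2*P) = 4*P*z)
y(x) = -15 + 60*x (y(x) = -3*(5 + 4*x*(-5)) = -3*(5 - 20*x) = -15 + 60*x)
-8 - 102*y(m) = -8 - 102*(-15 + 60*(-7)) = -8 - 102*(-15 - 420) = -8 - 102*(-435) = -8 + 44370 = 44362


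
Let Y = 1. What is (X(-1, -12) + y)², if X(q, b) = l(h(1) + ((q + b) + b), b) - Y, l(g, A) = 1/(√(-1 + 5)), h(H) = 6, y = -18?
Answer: 1369/4 ≈ 342.25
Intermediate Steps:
l(g, A) = ½ (l(g, A) = 1/(√4) = 1/2 = ½)
X(q, b) = -½ (X(q, b) = ½ - 1*1 = ½ - 1 = -½)
(X(-1, -12) + y)² = (-½ - 18)² = (-37/2)² = 1369/4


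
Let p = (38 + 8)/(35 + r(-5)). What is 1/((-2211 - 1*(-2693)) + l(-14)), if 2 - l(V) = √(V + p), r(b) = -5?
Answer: 660/319457 + I*√2805/3514027 ≈ 0.002066 + 1.5072e-5*I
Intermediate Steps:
p = 23/15 (p = (38 + 8)/(35 - 5) = 46/30 = 46*(1/30) = 23/15 ≈ 1.5333)
l(V) = 2 - √(23/15 + V) (l(V) = 2 - √(V + 23/15) = 2 - √(23/15 + V))
1/((-2211 - 1*(-2693)) + l(-14)) = 1/((-2211 - 1*(-2693)) + (2 - √(345 + 225*(-14))/15)) = 1/((-2211 + 2693) + (2 - √(345 - 3150)/15)) = 1/(482 + (2 - I*√2805/15)) = 1/(484 - I*√2805/15)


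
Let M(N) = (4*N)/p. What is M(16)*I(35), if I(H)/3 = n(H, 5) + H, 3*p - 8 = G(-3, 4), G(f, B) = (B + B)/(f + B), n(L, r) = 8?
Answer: 1548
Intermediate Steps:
G(f, B) = 2*B/(B + f) (G(f, B) = (2*B)/(B + f) = 2*B/(B + f))
p = 16/3 (p = 8/3 + (2*4/(4 - 3))/3 = 8/3 + (2*4/1)/3 = 8/3 + (2*4*1)/3 = 8/3 + (⅓)*8 = 8/3 + 8/3 = 16/3 ≈ 5.3333)
M(N) = 3*N/4 (M(N) = (4*N)/(16/3) = (4*N)*(3/16) = 3*N/4)
I(H) = 24 + 3*H (I(H) = 3*(8 + H) = 24 + 3*H)
M(16)*I(35) = ((¾)*16)*(24 + 3*35) = 12*(24 + 105) = 12*129 = 1548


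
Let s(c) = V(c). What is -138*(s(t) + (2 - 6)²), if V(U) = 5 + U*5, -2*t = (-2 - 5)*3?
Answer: -10143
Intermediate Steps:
t = 21/2 (t = -(-2 - 5)*3/2 = -(-7)*3/2 = -½*(-21) = 21/2 ≈ 10.500)
V(U) = 5 + 5*U
s(c) = 5 + 5*c
-138*(s(t) + (2 - 6)²) = -138*((5 + 5*(21/2)) + (2 - 6)²) = -138*((5 + 105/2) + (-4)²) = -138*(115/2 + 16) = -138*147/2 = -10143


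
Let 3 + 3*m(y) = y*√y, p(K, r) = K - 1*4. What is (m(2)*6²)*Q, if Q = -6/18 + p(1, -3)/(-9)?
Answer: 0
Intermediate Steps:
p(K, r) = -4 + K (p(K, r) = K - 4 = -4 + K)
m(y) = -1 + y^(3/2)/3 (m(y) = -1 + (y*√y)/3 = -1 + y^(3/2)/3)
Q = 0 (Q = -6/18 + (-4 + 1)/(-9) = -6*1/18 - 3*(-⅑) = -⅓ + ⅓ = 0)
(m(2)*6²)*Q = ((-1 + 2^(3/2)/3)*6²)*0 = ((-1 + (2*√2)/3)*36)*0 = ((-1 + 2*√2/3)*36)*0 = (-36 + 24*√2)*0 = 0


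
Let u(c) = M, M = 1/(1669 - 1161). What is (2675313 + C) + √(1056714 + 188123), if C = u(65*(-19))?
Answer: 1359059005/508 + √1244837 ≈ 2.6764e+6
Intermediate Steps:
M = 1/508 ≈ 0.0019685
u(c) = 1/508
C = 1/508 ≈ 0.0019685
(2675313 + C) + √(1056714 + 188123) = (2675313 + 1/508) + √(1056714 + 188123) = 1359059005/508 + √1244837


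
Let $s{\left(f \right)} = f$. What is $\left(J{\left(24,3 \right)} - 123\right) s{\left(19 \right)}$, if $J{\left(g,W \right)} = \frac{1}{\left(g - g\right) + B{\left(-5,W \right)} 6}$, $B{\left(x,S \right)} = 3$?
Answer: $- \frac{42047}{18} \approx -2335.9$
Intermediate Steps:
$J{\left(g,W \right)} = \frac{1}{18}$ ($J{\left(g,W \right)} = \frac{1}{\left(g - g\right) + 3 \cdot 6} = \frac{1}{0 + 18} = \frac{1}{18}$)
$\left(J{\left(24,3 \right)} - 123\right) s{\left(19 \right)} = \left(\frac{1}{18} - 123\right) 19 = \left(- \frac{2213}{18}\right) 19 = - \frac{42047}{18}$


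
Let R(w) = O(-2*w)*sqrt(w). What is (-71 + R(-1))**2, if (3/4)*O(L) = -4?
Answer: 45113/9 + 2272*I/3 ≈ 5012.6 + 757.33*I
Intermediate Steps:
O(L) = -16/3 (O(L) = (4/3)*(-4) = -16/3)
R(w) = -16*sqrt(w)/3
(-71 + R(-1))**2 = (-71 - 16*I/3)**2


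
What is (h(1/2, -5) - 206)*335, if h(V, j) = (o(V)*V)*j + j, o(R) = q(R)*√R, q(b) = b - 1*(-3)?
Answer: -70685 - 11725*√2/8 ≈ -72758.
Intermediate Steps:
q(b) = 3 + b (q(b) = b + 3 = 3 + b)
o(R) = √R*(3 + R) (o(R) = (3 + R)*√R = √R*(3 + R))
h(V, j) = j + j*V^(3/2)*(3 + V) (h(V, j) = ((√V*(3 + V))*V)*j + j = (V^(3/2)*(3 + V))*j + j = j*V^(3/2)*(3 + V) + j = j + j*V^(3/2)*(3 + V))
(h(1/2, -5) - 206)*335 = (-5*(1 + (1/2)^(3/2)*(3 + 1/2)) - 206)*335 = (-5*(1 + (½)^(3/2)*(3 + ½)) - 206)*335 = (-5*(1 + (√2/4)*(7/2)) - 206)*335 = (-5*(1 + 7*√2/8) - 206)*335 = ((-5 - 35*√2/8) - 206)*335 = (-211 - 35*√2/8)*335 = -70685 - 11725*√2/8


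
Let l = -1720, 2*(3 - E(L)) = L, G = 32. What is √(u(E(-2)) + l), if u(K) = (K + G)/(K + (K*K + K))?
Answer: I*√6874/2 ≈ 41.455*I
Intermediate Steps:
E(L) = 3 - L/2
u(K) = (32 + K)/(K² + 2*K) (u(K) = (K + 32)/(K + (K*K + K)) = (32 + K)/(K + (K² + K)) = (32 + K)/(K + (K + K²)) = (32 + K)/(K² + 2*K))
√(u(E(-2)) + l) = √((32 + (3 - ½*(-2)))/((3 - ½*(-2))*(2 + (3 - ½*(-2)))) - 1720) = √((32 + (3 + 1))/((3 + 1)*(2 + (3 + 1))) - 1720) = √((32 + 4)/(4*(2 + 4)) - 1720) = √((¼)*36/6 - 1720) = √((¼)*(⅙)*36 - 1720) = √(3/2 - 1720) = √(-3437/2) = I*√6874/2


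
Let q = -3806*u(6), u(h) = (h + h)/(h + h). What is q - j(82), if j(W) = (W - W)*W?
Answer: -3806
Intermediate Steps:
j(W) = 0 (j(W) = 0*W = 0)
u(h) = 1 (u(h) = (2*h)/((2*h)) = (2*h)*(1/(2*h)) = 1)
q = -3806 (q = -3806*1 = -3806)
q - j(82) = -3806 - 1*0 = -3806 + 0 = -3806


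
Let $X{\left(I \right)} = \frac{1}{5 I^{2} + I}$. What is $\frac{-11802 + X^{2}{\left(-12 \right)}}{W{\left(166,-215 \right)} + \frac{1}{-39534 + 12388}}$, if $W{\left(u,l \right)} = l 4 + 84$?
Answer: $\frac{80296751308571}{5279637517704} \approx 15.209$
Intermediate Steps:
$W{\left(u,l \right)} = 84 + 4 l$ ($W{\left(u,l \right)} = 4 l + 84 = 84 + 4 l$)
$X{\left(I \right)} = \frac{1}{I + 5 I^{2}}$
$\frac{-11802 + X^{2}{\left(-12 \right)}}{W{\left(166,-215 \right)} + \frac{1}{-39534 + 12388}} = \frac{-11802 + \left(\frac{1}{\left(-12\right) \left(1 + 5 \left(-12\right)\right)}\right)^{2}}{\left(84 + 4 \left(-215\right)\right) + \frac{1}{-39534 + 12388}} = \frac{-11802 + \left(- \frac{1}{12 \left(1 - 60\right)}\right)^{2}}{\left(84 - 860\right) + \frac{1}{-27146}} = \frac{-11802 + \left(- \frac{1}{12 \left(-59\right)}\right)^{2}}{-776 - \frac{1}{27146}} = \frac{-11802 + \left(\left(- \frac{1}{12}\right) \left(- \frac{1}{59}\right)\right)^{2}}{- \frac{21065297}{27146}} = \left(-11802 + \left(\frac{1}{708}\right)^{2}\right) \left(- \frac{27146}{21065297}\right) = \left(-11802 + \frac{1}{501264}\right) \left(- \frac{27146}{21065297}\right) = \left(- \frac{5915917727}{501264}\right) \left(- \frac{27146}{21065297}\right) = \frac{80296751308571}{5279637517704}$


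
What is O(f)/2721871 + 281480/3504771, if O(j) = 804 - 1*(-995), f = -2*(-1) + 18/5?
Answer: 772457332109/9539534546541 ≈ 0.080974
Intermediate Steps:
f = 28/5 (f = 2 + 18*(⅕) = 2 + 18/5 = 28/5 ≈ 5.6000)
O(j) = 1799 (O(j) = 804 + 995 = 1799)
O(f)/2721871 + 281480/3504771 = 1799/2721871 + 281480/3504771 = 772457332109/9539534546541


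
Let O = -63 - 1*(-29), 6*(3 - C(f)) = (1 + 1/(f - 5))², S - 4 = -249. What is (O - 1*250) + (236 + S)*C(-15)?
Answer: -247717/800 ≈ -309.65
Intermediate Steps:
S = -245 (S = 4 - 249 = -245)
C(f) = 3 - (1 + 1/(-5 + f))²/6 (C(f) = 3 - (1 + 1/(f - 5))²/6 = 3 - (1 + 1/(-5 + f))²/6)
O = -34 (O = -63 + 29 = -34)
(O - 1*250) + (236 + S)*C(-15) = (-34 - 1*250) + (236 - 245)*(3 - (-4 - 15)²/(6*(-5 - 15)²)) = (-34 - 250) - 9*(3 - ⅙*(-19)²/(-20)²) = -284 - 9*(3 - ⅙*1/400*361) = -284 - 9*(3 - 361/2400) = -284 - 9*6839/2400 = -284 - 20517/800 = -247717/800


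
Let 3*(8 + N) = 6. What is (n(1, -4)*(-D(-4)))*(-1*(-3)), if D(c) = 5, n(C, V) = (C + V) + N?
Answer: 135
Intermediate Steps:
N = -6 (N = -8 + (⅓)*6 = -8 + 2 = -6)
n(C, V) = -6 + C + V (n(C, V) = (C + V) - 6 = -6 + C + V)
(n(1, -4)*(-D(-4)))*(-1*(-3)) = ((-6 + 1 - 4)*(-1*5))*(-1*(-3)) = -9*(-5)*3 = 45*3 = 135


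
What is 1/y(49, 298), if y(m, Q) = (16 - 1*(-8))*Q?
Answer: 1/7152 ≈ 0.00013982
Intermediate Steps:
y(m, Q) = 24*Q (y(m, Q) = (16 + 8)*Q = 24*Q)
1/y(49, 298) = 1/(24*298) = 1/7152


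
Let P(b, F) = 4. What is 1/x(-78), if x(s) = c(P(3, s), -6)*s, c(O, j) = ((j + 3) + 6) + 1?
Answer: -1/312 ≈ -0.0032051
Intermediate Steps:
c(O, j) = 10 + j (c(O, j) = ((3 + j) + 6) + 1 = (9 + j) + 1 = 10 + j)
x(s) = 4*s (x(s) = (10 - 6)*s = 4*s)
1/x(-78) = 1/(4*(-78)) = 1/(-312) = -1/312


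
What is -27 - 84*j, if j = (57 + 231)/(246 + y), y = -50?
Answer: -1053/7 ≈ -150.43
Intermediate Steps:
j = 72/49 (j = (57 + 231)/(246 - 50) = 288/196 = 288*(1/196) = 72/49 ≈ 1.4694)
-27 - 84*j = -27 - 84*72/49 = -27 - 864/7 = -1053/7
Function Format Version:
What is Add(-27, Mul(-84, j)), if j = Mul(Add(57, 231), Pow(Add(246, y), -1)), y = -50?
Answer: Rational(-1053, 7) ≈ -150.43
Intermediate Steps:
j = Rational(72, 49) (j = Mul(Add(57, 231), Pow(Add(246, -50), -1)) = Mul(288, Pow(196, -1)) = Mul(288, Rational(1, 196)) = Rational(72, 49) ≈ 1.4694)
Add(-27, Mul(-84, j)) = Add(-27, Mul(-84, Rational(72, 49))) = Add(-27, Rational(-864, 7)) = Rational(-1053, 7)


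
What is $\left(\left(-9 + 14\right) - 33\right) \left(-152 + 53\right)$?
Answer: $2772$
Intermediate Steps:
$\left(\left(-9 + 14\right) - 33\right) \left(-152 + 53\right) = \left(5 - 33\right) \left(-99\right) = \left(-28\right) \left(-99\right) = 2772$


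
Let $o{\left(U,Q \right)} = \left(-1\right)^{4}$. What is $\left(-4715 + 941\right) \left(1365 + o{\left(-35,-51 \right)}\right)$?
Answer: $-5155284$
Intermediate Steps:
$o{\left(U,Q \right)} = 1$
$\left(-4715 + 941\right) \left(1365 + o{\left(-35,-51 \right)}\right) = \left(-4715 + 941\right) \left(1365 + 1\right) = \left(-3774\right) 1366 = -5155284$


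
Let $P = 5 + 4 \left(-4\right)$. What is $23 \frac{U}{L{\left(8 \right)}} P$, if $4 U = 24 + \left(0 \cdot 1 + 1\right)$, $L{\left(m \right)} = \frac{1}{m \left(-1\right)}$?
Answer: $12650$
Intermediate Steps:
$L{\left(m \right)} = - \frac{1}{m}$ ($L{\left(m \right)} = \frac{1}{\left(-1\right) m} = - \frac{1}{m}$)
$U = \frac{25}{4}$ ($U = \frac{24 + \left(0 \cdot 1 + 1\right)}{4} = \frac{24 + \left(0 + 1\right)}{4} = \frac{24 + 1}{4} = \frac{1}{4} \cdot 25 = \frac{25}{4} \approx 6.25$)
$P = -11$ ($P = 5 - 16 = -11$)
$23 \frac{U}{L{\left(8 \right)}} P = 23 \frac{25}{4 \left(- \frac{1}{8}\right)} \left(-11\right) = 23 \cdot \frac{25}{4} \left(-8\right) \left(-11\right) = 23 \left(-50\right) \left(-11\right) = \left(-1150\right) \left(-11\right) = 12650$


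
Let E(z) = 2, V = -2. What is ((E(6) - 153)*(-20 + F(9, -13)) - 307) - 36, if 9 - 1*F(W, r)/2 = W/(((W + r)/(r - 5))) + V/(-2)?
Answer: 12492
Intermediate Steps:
F(W, r) = 16 - 2*W*(-5 + r)/(W + r) (F(W, r) = 18 - 2*(W/(((W + r)/(r - 5))) - 2/(-2)) = 18 - 2*(W/(((W + r)/(-5 + r))) - 2*(-½)) = 18 - 2*(W/(((W + r)/(-5 + r))) + 1) = 18 - 2*(W*((-5 + r)/(W + r)) + 1) = 18 - 2*(W*(-5 + r)/(W + r) + 1) = 18 - 2*(1 + W*(-5 + r)/(W + r)) = 18 + (-2 - 2*W*(-5 + r)/(W + r)) = 16 - 2*W*(-5 + r)/(W + r))
((E(6) - 153)*(-20 + F(9, -13)) - 307) - 36 = ((2 - 153)*(-20 + 2*(8*(-13) + 13*9 - 1*9*(-13))/(9 - 13)) - 307) - 36 = (-151*(-20 + 2*(-104 + 117 + 117)/(-4)) - 307) - 36 = (-151*(-20 + 2*(-¼)*130) - 307) - 36 = (-151*(-20 - 65) - 307) - 36 = (-151*(-85) - 307) - 36 = (12835 - 307) - 36 = 12528 - 36 = 12492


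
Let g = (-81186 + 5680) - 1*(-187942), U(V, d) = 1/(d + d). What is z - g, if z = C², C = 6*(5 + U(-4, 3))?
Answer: -111475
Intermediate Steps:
U(V, d) = 1/(2*d)
C = 31 (C = 6*(5 + (½)/3) = 6*(5 + (½)*(⅓)) = 6*(5 + ⅙) = 6*(31/6) = 31)
g = 112436 (g = -75506 + 187942 = 112436)
z = 961 (z = 31² = 961)
z - g = 961 - 1*112436 = 961 - 112436 = -111475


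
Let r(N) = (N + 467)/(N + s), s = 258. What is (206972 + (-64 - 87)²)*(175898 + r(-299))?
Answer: 1657042455450/41 ≈ 4.0416e+10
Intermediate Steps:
r(N) = (467 + N)/(258 + N) (r(N) = (N + 467)/(N + 258) = (467 + N)/(258 + N))
(206972 + (-64 - 87)²)*(175898 + r(-299)) = (206972 + (-64 - 87)²)*(175898 + (467 - 299)/(258 - 299)) = (206972 + (-151)²)*(175898 + 168/(-41)) = (206972 + 22801)*(175898 - 1/41*168) = 229773*(175898 - 168/41) = 229773*(7211650/41) = 1657042455450/41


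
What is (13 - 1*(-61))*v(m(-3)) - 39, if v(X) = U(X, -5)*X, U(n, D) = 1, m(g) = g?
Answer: -261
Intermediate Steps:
v(X) = X (v(X) = 1*X = X)
(13 - 1*(-61))*v(m(-3)) - 39 = (13 - 1*(-61))*(-3) - 39 = (13 + 61)*(-3) - 39 = 74*(-3) - 39 = -222 - 39 = -261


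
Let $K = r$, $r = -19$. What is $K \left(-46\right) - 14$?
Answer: $860$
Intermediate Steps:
$K = -19$
$K \left(-46\right) - 14 = \left(-19\right) \left(-46\right) - 14 = 874 - 14 = 860$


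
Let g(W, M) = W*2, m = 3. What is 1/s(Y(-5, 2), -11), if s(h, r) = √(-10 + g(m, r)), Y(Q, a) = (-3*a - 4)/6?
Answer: -I/2 ≈ -0.5*I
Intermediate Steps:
g(W, M) = 2*W
Y(Q, a) = -⅔ - a/2 (Y(Q, a) = (-4 - 3*a)*(⅙) = -⅔ - a/2)
s(h, r) = 2*I (s(h, r) = √(-10 + 2*3) = √(-10 + 6) = √(-4) = 2*I)
1/s(Y(-5, 2), -11) = 1/(2*I) = -I/2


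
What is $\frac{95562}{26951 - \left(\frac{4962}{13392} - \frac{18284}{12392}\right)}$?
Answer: $\frac{330393000816}{93183345181} \approx 3.5456$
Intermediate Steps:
$\frac{95562}{26951 - \left(\frac{4962}{13392} - \frac{18284}{12392}\right)} = \frac{95562}{26951 - \left(4962 \cdot \frac{1}{13392} - \frac{4571}{3098}\right)} = \frac{95562}{26951 - \left(\frac{827}{2232} - \frac{4571}{3098}\right)} = \frac{95562}{26951 - - \frac{3820213}{3457368}} = \frac{95562}{26951 + \frac{3820213}{3457368}} = \frac{95562}{\frac{93183345181}{3457368}} = 95562 \cdot \frac{3457368}{93183345181} = \frac{330393000816}{93183345181}$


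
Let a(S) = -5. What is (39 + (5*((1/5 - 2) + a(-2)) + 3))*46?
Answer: 368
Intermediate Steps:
(39 + (5*((1/5 - 2) + a(-2)) + 3))*46 = (39 + (5*((1/5 - 2) - 5) + 3))*46 = (39 + (5*(-9/5 - 5) + 3))*46 = (39 + (5*(-34/5) + 3))*46 = (39 + (-34 + 3))*46 = (39 - 31)*46 = 8*46 = 368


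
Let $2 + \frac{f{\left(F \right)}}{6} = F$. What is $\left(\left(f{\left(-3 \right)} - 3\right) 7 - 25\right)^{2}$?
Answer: $65536$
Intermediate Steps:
$f{\left(F \right)} = -12 + 6 F$
$\left(\left(f{\left(-3 \right)} - 3\right) 7 - 25\right)^{2} = \left(\left(\left(-12 + 6 \left(-3\right)\right) - 3\right) 7 - 25\right)^{2} = \left(\left(\left(-12 - 18\right) - 3\right) 7 - 25\right)^{2} = \left(\left(-30 - 3\right) 7 - 25\right)^{2} = \left(\left(-33\right) 7 - 25\right)^{2} = \left(-231 - 25\right)^{2} = \left(-256\right)^{2} = 65536$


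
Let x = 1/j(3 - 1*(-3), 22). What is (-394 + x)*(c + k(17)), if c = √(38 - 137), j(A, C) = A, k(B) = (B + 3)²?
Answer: -472600/3 - 2363*I*√11/2 ≈ -1.5753e+5 - 3918.6*I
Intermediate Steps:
k(B) = (3 + B)²
c = 3*I*√11 (c = √(-99) = 3*I*√11 ≈ 9.9499*I)
x = ⅙ (x = 1/(3 - 1*(-3)) = 1/(3 + 3) = 1/6 = ⅙ ≈ 0.16667)
(-394 + x)*(c + k(17)) = (-394 + ⅙)*(3*I*√11 + (3 + 17)²) = -2363*(3*I*√11 + 20²)/6 = -2363*(3*I*√11 + 400)/6 = -2363*(400 + 3*I*√11)/6 = -472600/3 - 2363*I*√11/2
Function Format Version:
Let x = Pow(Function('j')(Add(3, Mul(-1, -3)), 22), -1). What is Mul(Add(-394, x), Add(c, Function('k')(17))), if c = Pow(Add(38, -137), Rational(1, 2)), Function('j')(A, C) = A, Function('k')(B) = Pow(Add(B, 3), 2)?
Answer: Add(Rational(-472600, 3), Mul(Rational(-2363, 2), I, Pow(11, Rational(1, 2)))) ≈ Add(-1.5753e+5, Mul(-3918.6, I))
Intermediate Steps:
Function('k')(B) = Pow(Add(3, B), 2)
c = Mul(3, I, Pow(11, Rational(1, 2))) (c = Pow(-99, Rational(1, 2)) = Mul(3, I, Pow(11, Rational(1, 2))) ≈ Mul(9.9499, I))
x = Rational(1, 6) (x = Pow(Add(3, Mul(-1, -3)), -1) = Pow(Add(3, 3), -1) = Pow(6, -1) = Rational(1, 6) ≈ 0.16667)
Mul(Add(-394, x), Add(c, Function('k')(17))) = Mul(Add(-394, Rational(1, 6)), Add(Mul(3, I, Pow(11, Rational(1, 2))), Pow(Add(3, 17), 2))) = Mul(Rational(-2363, 6), Add(Mul(3, I, Pow(11, Rational(1, 2))), Pow(20, 2))) = Mul(Rational(-2363, 6), Add(Mul(3, I, Pow(11, Rational(1, 2))), 400)) = Mul(Rational(-2363, 6), Add(400, Mul(3, I, Pow(11, Rational(1, 2))))) = Add(Rational(-472600, 3), Mul(Rational(-2363, 2), I, Pow(11, Rational(1, 2))))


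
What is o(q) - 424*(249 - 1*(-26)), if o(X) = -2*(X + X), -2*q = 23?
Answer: -116554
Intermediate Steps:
q = -23/2 (q = -½*23 = -23/2 ≈ -11.500)
o(X) = -4*X
o(q) - 424*(249 - 1*(-26)) = -4*(-23/2) - 424*(249 - 1*(-26)) = 46 - 424*(249 + 26) = 46 - 424*275 = 46 - 116600 = -116554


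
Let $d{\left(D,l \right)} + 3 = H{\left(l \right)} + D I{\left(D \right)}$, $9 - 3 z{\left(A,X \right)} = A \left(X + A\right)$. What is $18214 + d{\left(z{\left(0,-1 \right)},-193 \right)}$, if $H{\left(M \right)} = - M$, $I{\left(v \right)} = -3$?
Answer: $18395$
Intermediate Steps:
$z{\left(A,X \right)} = 3 - \frac{A \left(A + X\right)}{3}$ ($z{\left(A,X \right)} = 3 - \frac{A \left(X + A\right)}{3} = 3 - \frac{A \left(A + X\right)}{3}$)
$d{\left(D,l \right)} = -3 - l - 3 D$ ($d{\left(D,l \right)} = -3 + \left(- l + D \left(-3\right)\right) = -3 - \left(l + 3 D\right) = -3 - l - 3 D$)
$18214 + d{\left(z{\left(0,-1 \right)},-193 \right)} = 18214 - \left(-190 + 3 \left(3 - \frac{0^{2}}{3} - 0 \left(-1\right)\right)\right) = 18214 - \left(-190 + 3 \left(3 - 0 + 0\right)\right) = 18214 - \left(-190 + 3 \left(3 + 0 + 0\right)\right) = 18214 - -181 = 18214 + 181 = 18395$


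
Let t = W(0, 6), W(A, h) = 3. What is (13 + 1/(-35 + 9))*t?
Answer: 1011/26 ≈ 38.885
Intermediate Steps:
t = 3
(13 + 1/(-35 + 9))*t = (13 + 1/(-35 + 9))*3 = (13 + 1/(-26))*3 = (13 - 1/26)*3 = (337/26)*3 = 1011/26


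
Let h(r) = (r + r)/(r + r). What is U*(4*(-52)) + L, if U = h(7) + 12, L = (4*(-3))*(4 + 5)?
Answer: -2812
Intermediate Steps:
h(r) = 1 (h(r) = (2*r)/((2*r)) = (2*r)*(1/(2*r)) = 1)
L = -108 (L = -12*9 = -108)
U = 13 (U = 1 + 12 = 13)
U*(4*(-52)) + L = 13*(4*(-52)) - 108 = 13*(-208) - 108 = -2704 - 108 = -2812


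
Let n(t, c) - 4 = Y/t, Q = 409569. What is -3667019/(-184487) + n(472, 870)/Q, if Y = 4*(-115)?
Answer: 59074649276519/2972032806718 ≈ 19.877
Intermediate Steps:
Y = -460
n(t, c) = 4 - 460/t
-3667019/(-184487) + n(472, 870)/Q = -3667019/(-184487) + (4 - 460/472)/409569 = -3667019*(-1/184487) + (4 - 460*1/472)*(1/409569) = 3667019/184487 + (4 - 115/118)*(1/409569) = 3667019/184487 + (357/118)*(1/409569) = 3667019/184487 + 119/16109714 = 59074649276519/2972032806718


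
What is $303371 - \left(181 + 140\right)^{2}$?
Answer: $200330$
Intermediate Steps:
$303371 - \left(181 + 140\right)^{2} = 303371 - 321^{2} = 303371 - 103041 = 200330$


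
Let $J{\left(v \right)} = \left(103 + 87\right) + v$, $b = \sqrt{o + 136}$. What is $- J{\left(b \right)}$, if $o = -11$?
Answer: $-190 - 5 \sqrt{5} \approx -201.18$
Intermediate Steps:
$b = 5 \sqrt{5}$ ($b = \sqrt{-11 + 136} = \sqrt{125} = 5 \sqrt{5} \approx 11.18$)
$J{\left(v \right)} = 190 + v$
$- J{\left(b \right)} = - (190 + 5 \sqrt{5}) = -190 - 5 \sqrt{5}$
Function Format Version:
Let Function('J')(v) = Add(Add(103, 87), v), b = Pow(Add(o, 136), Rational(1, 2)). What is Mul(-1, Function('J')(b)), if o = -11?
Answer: Add(-190, Mul(-5, Pow(5, Rational(1, 2)))) ≈ -201.18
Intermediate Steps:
b = Mul(5, Pow(5, Rational(1, 2))) (b = Pow(Add(-11, 136), Rational(1, 2)) = Pow(125, Rational(1, 2)) = Mul(5, Pow(5, Rational(1, 2))) ≈ 11.180)
Function('J')(v) = Add(190, v)
Mul(-1, Function('J')(b)) = Mul(-1, Add(190, Mul(5, Pow(5, Rational(1, 2))))) = Add(-190, Mul(-5, Pow(5, Rational(1, 2))))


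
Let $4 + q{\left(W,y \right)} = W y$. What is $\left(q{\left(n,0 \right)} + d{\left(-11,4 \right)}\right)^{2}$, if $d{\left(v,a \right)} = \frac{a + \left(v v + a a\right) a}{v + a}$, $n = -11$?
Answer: $\frac{336400}{49} \approx 6865.3$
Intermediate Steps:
$q{\left(W,y \right)} = -4 + W y$
$d{\left(v,a \right)} = \frac{a + a \left(a^{2} + v^{2}\right)}{a + v}$ ($d{\left(v,a \right)} = \frac{a + \left(v^{2} + a^{2}\right) a}{a + v} = \frac{a + \left(a^{2} + v^{2}\right) a}{a + v} = \frac{a + a \left(a^{2} + v^{2}\right)}{a + v}$)
$\left(q{\left(n,0 \right)} + d{\left(-11,4 \right)}\right)^{2} = \left(\left(-4 - 0\right) + \frac{4 \left(1 + 4^{2} + \left(-11\right)^{2}\right)}{4 - 11}\right)^{2} = \left(\left(-4 + 0\right) + \frac{4 \left(1 + 16 + 121\right)}{-7}\right)^{2} = \left(-4 + 4 \left(- \frac{1}{7}\right) 138\right)^{2} = \left(-4 - \frac{552}{7}\right)^{2} = \left(- \frac{580}{7}\right)^{2} = \frac{336400}{49}$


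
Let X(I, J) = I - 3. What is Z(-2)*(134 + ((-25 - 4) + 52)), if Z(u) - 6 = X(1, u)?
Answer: 628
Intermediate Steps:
X(I, J) = -3 + I
Z(u) = 4 (Z(u) = 6 + (-3 + 1) = 6 - 2 = 4)
Z(-2)*(134 + ((-25 - 4) + 52)) = 4*(134 + ((-25 - 4) + 52)) = 4*(134 + (-29 + 52)) = 4*(134 + 23) = 4*157 = 628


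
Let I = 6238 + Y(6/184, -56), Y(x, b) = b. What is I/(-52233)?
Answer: -6182/52233 ≈ -0.11835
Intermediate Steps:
I = 6182 (I = 6238 - 56 = 6182)
I/(-52233) = 6182/(-52233) = 6182*(-1/52233) = -6182/52233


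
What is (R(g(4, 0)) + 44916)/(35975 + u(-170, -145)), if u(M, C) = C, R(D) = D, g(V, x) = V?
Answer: 4492/3583 ≈ 1.2537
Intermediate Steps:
(R(g(4, 0)) + 44916)/(35975 + u(-170, -145)) = (4 + 44916)/(35975 - 145) = 44920/35830 = 44920*(1/35830) = 4492/3583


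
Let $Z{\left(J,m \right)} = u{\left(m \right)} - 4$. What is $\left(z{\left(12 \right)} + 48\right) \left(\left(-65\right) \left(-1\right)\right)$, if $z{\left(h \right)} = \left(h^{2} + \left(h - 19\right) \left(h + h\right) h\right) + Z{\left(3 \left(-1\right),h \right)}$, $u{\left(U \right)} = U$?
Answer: $-118040$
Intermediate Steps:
$Z{\left(J,m \right)} = -4 + m$ ($Z{\left(J,m \right)} = m - 4 = -4 + m$)
$z{\left(h \right)} = -4 + h + h^{2} + 2 h^{2} \left(-19 + h\right)$ ($z{\left(h \right)} = \left(h^{2} + \left(h - 19\right) \left(h + h\right) h\right) + \left(-4 + h\right) = \left(h^{2} + \left(-19 + h\right) 2 h h\right) + \left(-4 + h\right) = \left(h^{2} + 2 h \left(-19 + h\right) h\right) + \left(-4 + h\right) = \left(h^{2} + 2 h^{2} \left(-19 + h\right)\right) + \left(-4 + h\right) = -4 + h + h^{2} + 2 h^{2} \left(-19 + h\right)$)
$\left(z{\left(12 \right)} + 48\right) \left(\left(-65\right) \left(-1\right)\right) = \left(\left(-4 + 12 - 37 \cdot 12^{2} + 2 \cdot 12^{3}\right) + 48\right) \left(\left(-65\right) \left(-1\right)\right) = \left(\left(-4 + 12 - 5328 + 2 \cdot 1728\right) + 48\right) 65 = \left(\left(-4 + 12 - 5328 + 3456\right) + 48\right) 65 = \left(-1864 + 48\right) 65 = \left(-1816\right) 65 = -118040$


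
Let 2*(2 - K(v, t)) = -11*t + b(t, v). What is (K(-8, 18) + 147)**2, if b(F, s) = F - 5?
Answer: 233289/4 ≈ 58322.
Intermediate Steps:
b(F, s) = -5 + F
K(v, t) = 9/2 + 5*t (K(v, t) = 2 - (-11*t + (-5 + t))/2 = 2 - (-5 - 10*t)/2 = 2 + (5/2 + 5*t) = 9/2 + 5*t)
(K(-8, 18) + 147)**2 = ((9/2 + 5*18) + 147)**2 = ((9/2 + 90) + 147)**2 = (189/2 + 147)**2 = (483/2)**2 = 233289/4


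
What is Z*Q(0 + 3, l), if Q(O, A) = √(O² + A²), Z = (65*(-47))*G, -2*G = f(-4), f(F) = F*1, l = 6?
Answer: -18330*√5 ≈ -40987.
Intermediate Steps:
f(F) = F
G = 2 (G = -½*(-4) = 2)
Z = -6110 (Z = (65*(-47))*2 = -3055*2 = -6110)
Q(O, A) = √(A² + O²)
Z*Q(0 + 3, l) = -6110*√(6² + (0 + 3)²) = -6110*√(36 + 3²) = -6110*√(36 + 9) = -18330*√5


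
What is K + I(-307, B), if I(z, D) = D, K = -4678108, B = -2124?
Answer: -4680232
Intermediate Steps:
K + I(-307, B) = -4678108 - 2124 = -4680232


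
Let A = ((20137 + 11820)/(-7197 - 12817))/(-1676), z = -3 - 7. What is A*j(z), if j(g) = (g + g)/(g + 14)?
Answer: -159785/33543464 ≈ -0.0047635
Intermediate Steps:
z = -10
A = 31957/33543464 (A = (31957/(-20014))*(-1/1676) = (31957*(-1/20014))*(-1/1676) = -31957/20014*(-1/1676) = 31957/33543464 ≈ 0.00095270)
j(g) = 2*g/(14 + g) (j(g) = (2*g)/(14 + g) = 2*g/(14 + g))
A*j(z) = 31957*(2*(-10)/(14 - 10))/33543464 = 31957*(2*(-10)/4)/33543464 = 31957*(2*(-10)*(¼))/33543464 = (31957/33543464)*(-5) = -159785/33543464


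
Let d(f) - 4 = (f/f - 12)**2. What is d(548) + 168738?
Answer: 168863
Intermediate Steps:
d(f) = 125 (d(f) = 4 + (f/f - 12)**2 = 4 + (1 - 12)**2 = 4 + (-11)**2 = 4 + 121 = 125)
d(548) + 168738 = 125 + 168738 = 168863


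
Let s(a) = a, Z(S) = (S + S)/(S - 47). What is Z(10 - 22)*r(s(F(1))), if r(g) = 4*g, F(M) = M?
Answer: 96/59 ≈ 1.6271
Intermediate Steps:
Z(S) = 2*S/(-47 + S) (Z(S) = (2*S)/(-47 + S) = 2*S/(-47 + S))
Z(10 - 22)*r(s(F(1))) = (2*(10 - 22)/(-47 + (10 - 22)))*(4*1) = (2*(-12)/(-47 - 12))*4 = (2*(-12)/(-59))*4 = (2*(-12)*(-1/59))*4 = (24/59)*4 = 96/59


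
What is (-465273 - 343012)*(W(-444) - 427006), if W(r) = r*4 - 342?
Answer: 346854492340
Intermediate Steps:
W(r) = -342 + 4*r (W(r) = 4*r - 342 = -342 + 4*r)
(-465273 - 343012)*(W(-444) - 427006) = (-465273 - 343012)*((-342 + 4*(-444)) - 427006) = -808285*((-342 - 1776) - 427006) = -808285*(-2118 - 427006) = -808285*(-429124) = 346854492340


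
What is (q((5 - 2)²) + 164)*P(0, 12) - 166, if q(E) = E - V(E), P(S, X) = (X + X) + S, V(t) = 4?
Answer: 3890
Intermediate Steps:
P(S, X) = S + 2*X (P(S, X) = 2*X + S = S + 2*X)
q(E) = -4 + E (q(E) = E - 1*4 = E - 4 = -4 + E)
(q((5 - 2)²) + 164)*P(0, 12) - 166 = ((-4 + (5 - 2)²) + 164)*(0 + 2*12) - 166 = ((-4 + 3²) + 164)*(0 + 24) - 166 = ((-4 + 9) + 164)*24 - 166 = (5 + 164)*24 - 166 = 169*24 - 166 = 4056 - 166 = 3890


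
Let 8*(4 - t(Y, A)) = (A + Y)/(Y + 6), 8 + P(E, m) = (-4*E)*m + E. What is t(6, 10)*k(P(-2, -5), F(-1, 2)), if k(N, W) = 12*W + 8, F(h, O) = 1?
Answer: 230/3 ≈ 76.667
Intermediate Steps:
P(E, m) = -8 + E - 4*E*m (P(E, m) = -8 + ((-4*E)*m + E) = -8 + (-4*E*m + E) = -8 + (E - 4*E*m) = -8 + E - 4*E*m)
t(Y, A) = 4 - (A + Y)/(8*(6 + Y)) (t(Y, A) = 4 - (A + Y)/(8*(Y + 6)) = 4 - (A + Y)/(8*(6 + Y)))
k(N, W) = 8 + 12*W
t(6, 10)*k(P(-2, -5), F(-1, 2)) = ((192 - 1*10 + 31*6)/(8*(6 + 6)))*(8 + 12*1) = ((⅛)*(192 - 10 + 186)/12)*(8 + 12) = ((⅛)*(1/12)*368)*20 = (23/6)*20 = 230/3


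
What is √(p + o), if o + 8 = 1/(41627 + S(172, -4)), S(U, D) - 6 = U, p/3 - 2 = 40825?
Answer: √23782324593070/13935 ≈ 349.96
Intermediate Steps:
p = 122481 (p = 6 + 3*40825 = 6 + 122475 = 122481)
S(U, D) = 6 + U
o = -334439/41805 (o = -8 + 1/(41627 + (6 + 172)) = -8 + 1/(41627 + 178) = -8 + 1/41805 = -334439/41805 ≈ -8.0000)
√(p + o) = √(122481 - 334439/41805) = √(5119983766/41805) = √23782324593070/13935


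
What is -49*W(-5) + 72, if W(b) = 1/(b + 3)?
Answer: 193/2 ≈ 96.500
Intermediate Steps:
W(b) = 1/(3 + b)
-49*W(-5) + 72 = -49/(3 - 5) + 72 = -49/(-2) + 72 = -49*(-½) + 72 = 49/2 + 72 = 193/2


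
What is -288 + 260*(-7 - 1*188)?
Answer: -50988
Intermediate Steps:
-288 + 260*(-7 - 1*188) = -288 + 260*(-7 - 188) = -288 + 260*(-195) = -288 - 50700 = -50988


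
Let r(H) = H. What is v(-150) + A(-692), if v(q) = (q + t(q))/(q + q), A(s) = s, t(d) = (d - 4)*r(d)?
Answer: -1537/2 ≈ -768.50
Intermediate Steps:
t(d) = d*(-4 + d) (t(d) = (d - 4)*d = (-4 + d)*d = d*(-4 + d))
v(q) = (q + q*(-4 + q))/(2*q) (v(q) = (q + q*(-4 + q))/(q + q) = (q + q*(-4 + q))/((2*q)) = (q + q*(-4 + q))*(1/(2*q)) = (q + q*(-4 + q))/(2*q))
v(-150) + A(-692) = (-3/2 + (1/2)*(-150)) - 692 = (-3/2 - 75) - 692 = -153/2 - 692 = -1537/2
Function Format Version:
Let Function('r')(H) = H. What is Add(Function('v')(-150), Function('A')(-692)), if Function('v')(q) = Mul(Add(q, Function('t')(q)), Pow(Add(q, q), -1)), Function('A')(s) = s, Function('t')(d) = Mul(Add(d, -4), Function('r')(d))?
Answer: Rational(-1537, 2) ≈ -768.50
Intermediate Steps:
Function('t')(d) = Mul(d, Add(-4, d)) (Function('t')(d) = Mul(Add(d, -4), d) = Mul(Add(-4, d), d) = Mul(d, Add(-4, d)))
Function('v')(q) = Mul(Rational(1, 2), Pow(q, -1), Add(q, Mul(q, Add(-4, q)))) (Function('v')(q) = Mul(Add(q, Mul(q, Add(-4, q))), Pow(Add(q, q), -1)) = Mul(Add(q, Mul(q, Add(-4, q))), Pow(Mul(2, q), -1)) = Mul(Add(q, Mul(q, Add(-4, q))), Mul(Rational(1, 2), Pow(q, -1))) = Mul(Rational(1, 2), Pow(q, -1), Add(q, Mul(q, Add(-4, q)))))
Add(Function('v')(-150), Function('A')(-692)) = Add(Add(Rational(-3, 2), Mul(Rational(1, 2), -150)), -692) = Add(Add(Rational(-3, 2), -75), -692) = Add(Rational(-153, 2), -692) = Rational(-1537, 2)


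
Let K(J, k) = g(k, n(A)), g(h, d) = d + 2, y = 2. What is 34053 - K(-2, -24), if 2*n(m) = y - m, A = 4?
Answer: 34052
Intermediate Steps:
n(m) = 1 - m/2 (n(m) = (2 - m)/2 = 1 - m/2)
g(h, d) = 2 + d
K(J, k) = 1 (K(J, k) = 2 + (1 - ½*4) = 2 + (1 - 2) = 2 - 1 = 1)
34053 - K(-2, -24) = 34053 - 1*1 = 34053 - 1 = 34052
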